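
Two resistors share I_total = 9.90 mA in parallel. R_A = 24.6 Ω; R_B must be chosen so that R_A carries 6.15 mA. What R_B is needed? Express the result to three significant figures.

The fraction through R_A equals R_B/(R_A+R_B).
With f = 0.6212, R_B = R_A · f/(1−f) = 24.6 × 1.640 = 40.34 Ω.

R_B ≈ 40.3 Ω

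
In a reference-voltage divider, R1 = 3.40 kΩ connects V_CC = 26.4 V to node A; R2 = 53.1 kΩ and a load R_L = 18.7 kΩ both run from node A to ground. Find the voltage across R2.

R2 ‖ R_L = (53.1 × 18.7)/(53.1 + 18.7) = 13.83 kΩ.
Voltage divider with the loaded lower leg: V_out = 26.4 × 13.83/(3.40 + 13.83) = 26.4 × 0.8027 = 21.19 V.
(Unloaded it would be 24.8 V; the load pulls it down.)

V_out ≈ 21.2 V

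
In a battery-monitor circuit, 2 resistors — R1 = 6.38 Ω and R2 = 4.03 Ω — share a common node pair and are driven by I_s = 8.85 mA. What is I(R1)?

For two parallel branches, I_k = I_s · (other R)/(sum of R).
So I = 8.85 × 4.03/10.41 = 3.426 mA.

I ≈ 3.43 mA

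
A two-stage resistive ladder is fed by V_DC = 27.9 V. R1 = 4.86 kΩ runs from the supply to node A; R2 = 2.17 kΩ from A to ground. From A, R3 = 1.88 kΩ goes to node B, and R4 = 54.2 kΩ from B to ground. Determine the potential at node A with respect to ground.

Looking into the second stage from A: R3 + R4 = 56.08 kΩ appears in parallel with R2.
Effective lower resistance at A: R2 ‖ 56.08 = 2.089 kΩ.
V_A = 27.9 × 2.089/(4.86 + 2.089) = 8.388 V.

V_A ≈ 8.39 V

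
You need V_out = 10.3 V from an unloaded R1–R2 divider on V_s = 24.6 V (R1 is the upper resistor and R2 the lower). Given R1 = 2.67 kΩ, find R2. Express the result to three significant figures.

V_out/V_s = R2/(R1+R2) = 0.4187.
So R2 = R1 · V_out/(V_s − V_out) = 2.67 × 10.3/(24.6 − 10.3) = 2.67 × 0.7203 = 1.923 kΩ.

R2 ≈ 1.92 kΩ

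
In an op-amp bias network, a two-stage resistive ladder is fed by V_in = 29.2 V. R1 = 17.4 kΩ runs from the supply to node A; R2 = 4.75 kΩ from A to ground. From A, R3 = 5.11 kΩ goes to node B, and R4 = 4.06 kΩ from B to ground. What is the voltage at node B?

The second stage (R3 + R4 = 9.170 kΩ) loads node A in parallel with R2.
Effective lower resistance at A: R2 ‖ 9.170 = 3.129 kΩ.
So V_A = 29.2 × 0.1524 = 4.451 V.
V_B = V_A × 0.4427 = 1.971 V.

V_B ≈ 1.97 V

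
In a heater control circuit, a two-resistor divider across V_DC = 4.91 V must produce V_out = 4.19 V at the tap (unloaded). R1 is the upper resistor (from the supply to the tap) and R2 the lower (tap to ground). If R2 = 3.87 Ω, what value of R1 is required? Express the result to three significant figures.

The divider ratio is R2/(R1+R2) = 4.19/4.91 = 0.8534.
So R1 = R2 · (V_DC/V_out − 1) = 3.87 × (4.91/4.19 − 1) = 3.87 × 0.1718 = 0.6650 Ω.

R1 ≈ 0.665 Ω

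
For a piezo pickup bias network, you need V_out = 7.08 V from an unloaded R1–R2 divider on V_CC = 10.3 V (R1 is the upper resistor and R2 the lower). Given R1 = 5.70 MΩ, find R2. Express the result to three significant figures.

The divider ratio is R2/(R1+R2) = 7.08/10.3 = 0.6874.
R2 = R1 · 0.6874/(1 − 0.6874) = 12.53 MΩ.

R2 ≈ 12.5 MΩ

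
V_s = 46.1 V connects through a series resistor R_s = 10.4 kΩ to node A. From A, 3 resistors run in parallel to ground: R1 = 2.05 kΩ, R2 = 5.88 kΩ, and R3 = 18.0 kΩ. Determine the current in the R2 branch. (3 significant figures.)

Equivalent of the parallel group: R_p = 1.402 kΩ.
Node voltage V_A = V_s · R_p/(R_s + R_p) = 46.1 × 0.1188 = 5.475 V.
I(R2) = V_A / R2 = 5.475/5.88 = 0.9312 mA.

I ≈ 0.931 mA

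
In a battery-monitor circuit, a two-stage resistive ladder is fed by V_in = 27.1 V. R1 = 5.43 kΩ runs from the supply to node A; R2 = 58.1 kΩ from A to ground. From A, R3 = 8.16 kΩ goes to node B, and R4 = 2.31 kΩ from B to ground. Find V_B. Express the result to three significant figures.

Node A sees R2 in parallel with the series input of stage 2, R3 + R4 = 10.47 kΩ.
R2 ‖ (R3+R4) = 8.871 kΩ.
First divider: V_A = V_in · 8.871/(5.43 + 8.871) = 16.81 V.
V_B = V_A × 0.2206 = 3.709 V.

V_B ≈ 3.71 V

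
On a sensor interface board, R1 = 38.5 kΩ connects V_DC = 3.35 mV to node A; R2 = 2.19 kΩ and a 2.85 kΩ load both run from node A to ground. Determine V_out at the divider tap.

V_out ≈ 0.104 mV

R2 ‖ R_L = (2.19 × 2.85)/(2.19 + 2.85) = 1.238 kΩ.
Now apply the divider: V_out = 3.35 × 0.03116 = 0.1044 mV.
(Unloaded it would be 0.180 mV; the load pulls it down.)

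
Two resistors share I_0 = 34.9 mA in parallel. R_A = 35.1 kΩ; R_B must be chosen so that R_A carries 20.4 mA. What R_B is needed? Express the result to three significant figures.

R_B ≈ 49.4 kΩ

The fraction through R_A equals R_B/(R_A+R_B).
With f = 0.5845, R_B = R_A · f/(1−f) = 35.1 × 1.407 = 49.38 kΩ.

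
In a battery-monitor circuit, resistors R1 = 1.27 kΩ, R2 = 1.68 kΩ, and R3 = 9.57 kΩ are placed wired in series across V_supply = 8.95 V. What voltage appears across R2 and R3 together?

V ≈ 8.04 V

Total series resistance ΣR = 1.27 + 1.68 + 9.57 = 12.52 kΩ.
R_{R2..R3} = 1.68 + 9.57 = 11.25 kΩ.
By the voltage-divider rule, V = 8.95 × 11.25/12.52 = 8.042 V.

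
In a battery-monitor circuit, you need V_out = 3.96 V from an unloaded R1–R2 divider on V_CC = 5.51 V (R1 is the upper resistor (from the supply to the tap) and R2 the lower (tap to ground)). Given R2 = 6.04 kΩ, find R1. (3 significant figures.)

R1 ≈ 2.36 kΩ

V_out/V_CC = R2/(R1+R2) = 0.7187.
R1 = R2·(1/k − 1) = 6.04 × 0.3914 = 2.364 kΩ.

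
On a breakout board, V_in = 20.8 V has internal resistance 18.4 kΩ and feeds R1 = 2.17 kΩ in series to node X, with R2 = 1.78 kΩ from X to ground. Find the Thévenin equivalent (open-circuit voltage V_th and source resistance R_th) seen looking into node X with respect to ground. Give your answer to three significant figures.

V_th ≈ 1.66 V, R_th ≈ 1.64 kΩ

R1' = 18.4 + 2.17 = 20.57 kΩ (source resistance + R1).
V_th is the unloaded tap voltage: V_in · R2/(R1'+R2) = 20.8 × 0.07964 = 1.657 V.
Zeroing V_in shorts the top of R1' to ground, so R_th = R1' ‖ R2 = 1.638 kΩ.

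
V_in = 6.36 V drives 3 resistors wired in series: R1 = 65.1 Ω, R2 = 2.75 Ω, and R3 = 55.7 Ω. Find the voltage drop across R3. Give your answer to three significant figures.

V ≈ 2.87 V

ΣR = 65.1 + 2.75 + 55.7 = 123.5 Ω.
Voltage divider: V = V_in · (55.70 / 123.5) = 6.36 × 0.4508 = 2.867 V.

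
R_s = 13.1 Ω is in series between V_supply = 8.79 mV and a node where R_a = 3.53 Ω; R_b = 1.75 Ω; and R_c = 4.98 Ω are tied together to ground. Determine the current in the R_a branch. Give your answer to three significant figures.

I ≈ 0.168 mA

Parallel bank: R_p = 1/(1/3.53 + 1/1.75 + 1/4.98) = 0.9474 Ω.
Node voltage V_A = V_supply · R_p/(R_s + R_p) = 8.79 × 0.06744 = 0.5928 mV.
I(R_a) = V_A / R_a = 0.5928/3.53 = 0.1679 mA.
(Equivalently: I_total = 0.6257 mA, then current-divider fraction G_k/ΣG = 0.2684.)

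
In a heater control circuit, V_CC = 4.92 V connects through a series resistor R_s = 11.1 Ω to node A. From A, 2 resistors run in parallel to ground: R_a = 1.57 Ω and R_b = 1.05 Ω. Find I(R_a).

I ≈ 0.168 A

Equivalent of the parallel group: R_p = 0.6292 Ω.
Node voltage V_A = V_CC · R_p/(R_s + R_p) = 4.92 × 0.05364 = 0.2639 V.
Branch current I = V_A/R_a = 0.2639/1.57 = 0.1681 A.
(Equivalently: I_total = 0.4195 A, then current-divider fraction G_k/ΣG = 0.4008.)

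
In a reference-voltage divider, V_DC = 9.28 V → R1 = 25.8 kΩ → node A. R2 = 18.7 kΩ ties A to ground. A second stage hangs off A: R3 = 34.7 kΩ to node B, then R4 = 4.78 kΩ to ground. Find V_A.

Node A sees R2 in parallel with the series input of stage 2, R3 + R4 = 39.48 kΩ.
R2 ‖ (R3+R4) = 12.69 kΩ.
So V_A = 9.28 × 0.3297 = 3.060 V.

V_A ≈ 3.06 V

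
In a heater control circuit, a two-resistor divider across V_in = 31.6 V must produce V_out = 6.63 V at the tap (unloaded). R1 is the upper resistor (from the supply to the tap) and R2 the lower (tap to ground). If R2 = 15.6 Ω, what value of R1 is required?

Required fraction k = V_out/V_in = 0.2098.
R1 = R2·(1/k − 1) = 15.6 × 3.766 = 58.75 Ω.

R1 ≈ 58.8 Ω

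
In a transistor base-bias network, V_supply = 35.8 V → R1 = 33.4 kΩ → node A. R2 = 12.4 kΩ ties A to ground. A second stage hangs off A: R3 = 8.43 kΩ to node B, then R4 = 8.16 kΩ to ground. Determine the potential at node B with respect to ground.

The second stage (R3 + R4 = 16.59 kΩ) loads node A in parallel with R2.
R2 ‖ (R3+R4) = 7.096 kΩ.
First divider: V_A = V_supply · 7.096/(33.4 + 7.096) = 6.273 V.
V_B = V_A × 0.4919 = 3.086 V.

V_B ≈ 3.09 V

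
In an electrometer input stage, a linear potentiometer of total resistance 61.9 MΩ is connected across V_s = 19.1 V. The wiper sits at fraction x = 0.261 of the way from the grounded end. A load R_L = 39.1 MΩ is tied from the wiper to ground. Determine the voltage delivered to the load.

V_out ≈ 3.82 V

Split the track: R_lower = x·R_p = 16.16 MΩ, R_upper = (1−x)·R_p = 45.74 MΩ.
Lower segment in parallel with the load: 16.16 ‖ 39.1 = 11.43 MΩ.
Then V_out = V_s · 11.43/(45.74 + 11.43) = 3.819 V.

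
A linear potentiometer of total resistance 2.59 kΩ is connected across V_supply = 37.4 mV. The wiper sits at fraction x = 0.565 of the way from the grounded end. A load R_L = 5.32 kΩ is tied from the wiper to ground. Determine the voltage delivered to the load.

V_out ≈ 18.9 mV

Split the track: R_lower = x·R_p = 1.463 kΩ, R_upper = (1−x)·R_p = 1.127 kΩ.
R_L loads the lower segment: effective lower R = 1.148 kΩ.
Then V_out = V_supply · 1.148/(1.127 + 1.148) = 18.87 mV.
(Unloaded: V_out = x·V_supply = 21.1 mV.)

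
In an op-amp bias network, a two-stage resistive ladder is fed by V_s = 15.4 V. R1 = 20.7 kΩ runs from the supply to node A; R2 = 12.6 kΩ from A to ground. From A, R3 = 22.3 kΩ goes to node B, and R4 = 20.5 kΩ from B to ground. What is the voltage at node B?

V_B ≈ 2.36 V

Looking into the second stage from A: R3 + R4 = 42.80 kΩ appears in parallel with R2.
R2 ‖ (R3+R4) = 9.734 kΩ.
V_A = 15.4 × 9.734/(20.7 + 9.734) = 4.926 V.
V_B = V_A × 0.4790 = 2.359 V.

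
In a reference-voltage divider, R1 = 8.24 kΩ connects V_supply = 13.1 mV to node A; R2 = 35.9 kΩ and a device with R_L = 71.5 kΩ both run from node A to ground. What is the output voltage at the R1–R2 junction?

V_out ≈ 9.74 mV

R2 ‖ R_L = (35.9 × 71.5)/(35.9 + 71.5) = 23.90 kΩ.
Now apply the divider: V_out = 13.1 × 0.7436 = 9.741 mV.
(Unloaded it would be 10.7 mV; the load pulls it down.)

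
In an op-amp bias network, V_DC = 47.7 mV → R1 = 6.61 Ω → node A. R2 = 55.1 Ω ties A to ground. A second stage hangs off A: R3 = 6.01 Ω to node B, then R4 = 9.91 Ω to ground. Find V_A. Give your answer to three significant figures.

Looking into the second stage from A: R3 + R4 = 15.92 Ω appears in parallel with R2.
R2 ‖ (R3+R4) = 12.35 Ω.
So V_A = 47.7 × 0.6514 = 31.07 mV.

V_A ≈ 31.1 mV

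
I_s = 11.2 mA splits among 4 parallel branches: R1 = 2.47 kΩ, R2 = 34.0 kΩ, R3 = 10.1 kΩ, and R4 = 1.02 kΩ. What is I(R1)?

ΣG = 1/2.47 + 1/34.0 + 1/10.1 + 1/1.02 = 1.514.
R1 takes the fraction G_k/ΣG = 0.4049/1.514 = 0.2675, so I = 11.2 × 0.2675 = 2.996 mA.

I ≈ 3.00 mA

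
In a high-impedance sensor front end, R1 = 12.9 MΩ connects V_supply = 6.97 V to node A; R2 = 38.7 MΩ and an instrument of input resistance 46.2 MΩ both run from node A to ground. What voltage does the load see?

R2 ‖ R_L = (38.7 × 46.2)/(38.7 + 46.2) = 21.06 MΩ.
Voltage divider with the loaded lower leg: V_out = 6.97 × 21.06/(12.9 + 21.06) = 6.97 × 0.6201 = 4.322 V.

V_out ≈ 4.32 V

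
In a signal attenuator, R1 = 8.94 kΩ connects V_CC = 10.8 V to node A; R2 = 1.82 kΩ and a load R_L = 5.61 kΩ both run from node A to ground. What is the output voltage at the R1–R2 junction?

First combine the lower leg with the load: R2 ‖ R_L = 1.374 kΩ.
Then V_out = V_CC · R2'/(R1 + R2') = 10.8 × 1.374/10.31 = 1.439 V.
(Unloaded it would be 1.83 V; the load pulls it down.)

V_out ≈ 1.44 V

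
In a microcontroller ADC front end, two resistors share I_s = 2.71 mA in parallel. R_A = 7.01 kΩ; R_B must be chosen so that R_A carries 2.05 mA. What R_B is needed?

In a two-way split, I_A/I_s = R_B/(R_A + R_B).
With f = 0.7565, R_B = R_A · f/(1−f) = 7.01 × 3.106 = 21.77 kΩ.

R_B ≈ 21.8 kΩ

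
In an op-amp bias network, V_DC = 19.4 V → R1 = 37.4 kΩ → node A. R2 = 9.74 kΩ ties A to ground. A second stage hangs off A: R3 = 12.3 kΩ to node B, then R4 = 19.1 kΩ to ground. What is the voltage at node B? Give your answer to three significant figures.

The second stage (R3 + R4 = 31.40 kΩ) loads node A in parallel with R2.
Effective lower resistance at A: R2 ‖ 31.40 = 7.434 kΩ.
So V_A = 19.4 × 0.1658 = 3.217 V.
Stage 2 is unloaded, so V_B = V_A · R4/(R3+R4) = 3.217 × 19.1/31.40 = 1.957 V.

V_B ≈ 1.96 V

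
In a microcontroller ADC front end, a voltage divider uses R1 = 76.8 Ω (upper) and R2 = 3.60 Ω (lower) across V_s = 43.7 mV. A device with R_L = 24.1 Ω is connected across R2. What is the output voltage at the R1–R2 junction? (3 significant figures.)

V_out ≈ 1.71 mV

First combine the lower leg with the load: R2 ‖ R_L = 3.132 Ω.
Now apply the divider: V_out = 43.7 × 0.03918 = 1.712 mV.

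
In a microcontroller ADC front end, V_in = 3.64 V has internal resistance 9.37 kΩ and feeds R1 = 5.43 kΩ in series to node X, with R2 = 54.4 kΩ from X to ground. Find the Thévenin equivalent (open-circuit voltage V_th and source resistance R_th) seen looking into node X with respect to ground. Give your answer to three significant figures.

R1' = 9.37 + 5.43 = 14.80 kΩ (source resistance + R1).
Open-circuit (no load on X): V_th = V_in · R2/(R1' + R2) = 3.64 × 54.4/(14.80 + 54.4) = 2.862 V.
Looking into X with the source shorted: R_th = R1'·R2/(R1'+R2) = 14.80 × 54.4/69.20 = 11.63 kΩ.

V_th ≈ 2.86 V, R_th ≈ 11.6 kΩ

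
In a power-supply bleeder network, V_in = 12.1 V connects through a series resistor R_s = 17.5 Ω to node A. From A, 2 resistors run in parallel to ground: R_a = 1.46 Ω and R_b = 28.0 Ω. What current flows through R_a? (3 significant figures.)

Equivalent of the parallel group: R_p = 1.388 Ω.
V_A = 12.1 × 1.388/18.89 = 0.8890 V.
I(R_a) = V_A / R_a = 0.8890/1.46 = 0.6089 A.
(Check via current divider: I_total = 0.6406 A; share G_k/ΣG = 0.9504 → same result.)

I ≈ 0.609 A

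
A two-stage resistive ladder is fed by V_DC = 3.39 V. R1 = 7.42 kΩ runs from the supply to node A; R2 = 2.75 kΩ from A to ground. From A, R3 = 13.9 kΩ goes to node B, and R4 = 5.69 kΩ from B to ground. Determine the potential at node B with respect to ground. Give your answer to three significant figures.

Looking into the second stage from A: R3 + R4 = 19.59 kΩ appears in parallel with R2.
R2 ‖ (R3+R4) = 2.411 kΩ.
So V_A = 3.39 × 0.2453 = 0.8315 V.
Stage 2 is unloaded, so V_B = V_A · R4/(R3+R4) = 0.8315 × 5.69/19.59 = 0.2415 V.

V_B ≈ 0.242 V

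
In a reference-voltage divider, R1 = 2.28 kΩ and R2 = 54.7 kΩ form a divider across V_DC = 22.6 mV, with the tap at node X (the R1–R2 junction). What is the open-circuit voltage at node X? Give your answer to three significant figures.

V_th ≈ 21.7 mV

Open-circuit (no load on X): V_th = V_DC · R2/(R1 + R2) = 22.6 × 54.7/(2.280 + 54.7) = 21.70 mV.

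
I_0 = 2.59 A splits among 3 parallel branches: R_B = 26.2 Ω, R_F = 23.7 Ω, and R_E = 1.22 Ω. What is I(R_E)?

I ≈ 2.36 A

Total conductance ΣG = 1/26.2 + 1/23.7 + 1/1.22 = 0.9000 (units of 1/Ω).
R_E takes the fraction G_k/ΣG = 0.8197/0.9000 = 0.9107, so I = 2.59 × 0.9107 = 2.359 A.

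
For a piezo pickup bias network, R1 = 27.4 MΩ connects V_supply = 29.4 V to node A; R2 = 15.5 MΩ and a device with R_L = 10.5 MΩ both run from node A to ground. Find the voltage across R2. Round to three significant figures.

R2 ‖ R_L = (15.5 × 10.5)/(15.5 + 10.5) = 6.260 MΩ.
Then V_out = V_supply · R2'/(R1 + R2') = 29.4 × 6.260/33.66 = 5.467 V.

V_out ≈ 5.47 V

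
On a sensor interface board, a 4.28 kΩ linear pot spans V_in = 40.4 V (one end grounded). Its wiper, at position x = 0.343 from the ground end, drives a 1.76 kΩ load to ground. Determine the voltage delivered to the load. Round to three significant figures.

Lower segment x·R_p = 1.468 kΩ; upper segment (1−x)·R_p = 2.812 kΩ.
Lower segment in parallel with the load: 1.468 ‖ 1.76 = 0.8004 kΩ.
Loaded-divider output: V_out = 40.4 × 0.2216 = 8.952 V.

V_out ≈ 8.95 V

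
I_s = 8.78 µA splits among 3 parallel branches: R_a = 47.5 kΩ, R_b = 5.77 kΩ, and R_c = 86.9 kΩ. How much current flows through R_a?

I ≈ 0.898 µA

ΣG = 1/47.5 + 1/5.77 + 1/86.9 = 0.2059.
By the current-divider rule, I = I_s · G_k/ΣG = 8.78 × 0.1023 = 0.8979 µA.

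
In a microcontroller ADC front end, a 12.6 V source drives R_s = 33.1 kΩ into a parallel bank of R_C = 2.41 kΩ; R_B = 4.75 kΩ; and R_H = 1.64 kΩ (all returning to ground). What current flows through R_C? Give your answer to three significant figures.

I ≈ 0.125 mA

Equivalent of the parallel group: R_p = 0.8096 kΩ.
V_A = 12.6 × 0.8096/33.91 = 0.3008 V.
I(R_C) = V_A / R_C = 0.3008/2.41 = 0.1248 mA.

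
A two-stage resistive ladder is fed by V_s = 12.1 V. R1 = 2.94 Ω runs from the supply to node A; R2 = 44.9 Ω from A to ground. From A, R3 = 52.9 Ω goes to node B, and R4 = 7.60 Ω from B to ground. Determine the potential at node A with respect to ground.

V_A ≈ 10.9 V

Looking into the second stage from A: R3 + R4 = 60.50 Ω appears in parallel with R2.
Effective lower resistance at A: R2 ‖ 60.50 = 25.77 Ω.
So V_A = 12.1 × 0.8976 = 10.86 V.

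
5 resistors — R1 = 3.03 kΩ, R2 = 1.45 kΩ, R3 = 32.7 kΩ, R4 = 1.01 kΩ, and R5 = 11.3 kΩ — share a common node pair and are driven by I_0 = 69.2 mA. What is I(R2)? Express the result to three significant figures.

I ≈ 22.4 mA

ΣG = 1/3.03 + 1/1.45 + 1/32.7 + 1/1.01 + 1/11.3 = 2.129.
By the current-divider rule, I = I_0 · G_k/ΣG = 69.2 × 0.3240 = 22.42 mA.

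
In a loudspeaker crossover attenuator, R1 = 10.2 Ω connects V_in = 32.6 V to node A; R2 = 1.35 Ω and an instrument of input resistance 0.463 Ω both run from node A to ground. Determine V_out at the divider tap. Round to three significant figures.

V_out ≈ 1.07 V

First combine the lower leg with the load: R2 ‖ R_L = 0.3448 Ω.
Voltage divider with the loaded lower leg: V_out = 32.6 × 0.3448/(10.2 + 0.3448) = 32.6 × 0.03269 = 1.066 V.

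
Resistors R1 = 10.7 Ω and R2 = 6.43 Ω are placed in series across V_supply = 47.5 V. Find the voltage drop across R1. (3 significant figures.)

V ≈ 29.7 V

Total series resistance ΣR = 10.7 + 6.43 = 17.13 Ω.
By the voltage-divider rule, V = 47.5 × 10.70/17.13 = 29.67 V.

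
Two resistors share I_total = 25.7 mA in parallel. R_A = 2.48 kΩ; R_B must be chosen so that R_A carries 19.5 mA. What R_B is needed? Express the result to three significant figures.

R_B ≈ 7.80 kΩ

In a two-way split, I_A/I_total = R_B/(R_A + R_B).
19.5/25.7 = R_B/(R_A + R_B) → R_B = R_A · (0.7588)/(1 − 0.7588) = 2.48 × 3.145 = 7.800 kΩ.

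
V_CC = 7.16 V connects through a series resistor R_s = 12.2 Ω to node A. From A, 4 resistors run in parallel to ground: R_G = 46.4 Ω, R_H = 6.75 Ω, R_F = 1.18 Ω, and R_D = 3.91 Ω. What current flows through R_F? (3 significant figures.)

I ≈ 0.367 A

Combine the parallel branches: R_p = (1/46.4 + 1/6.75 + 1/1.18 + 1/3.91)⁻¹ = 0.7856 Ω.
V_A = 7.16 × 0.7856/12.99 = 0.4332 V.
Branch current I = V_A/R_F = 0.4332/1.18 = 0.3671 A.
(Check via current divider: I_total = 0.5514 A; share G_k/ΣG = 0.6658 → same result.)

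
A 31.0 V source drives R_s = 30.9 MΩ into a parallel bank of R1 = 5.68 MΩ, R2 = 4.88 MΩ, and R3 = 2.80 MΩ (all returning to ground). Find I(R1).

I ≈ 0.229 µA

Equivalent of the parallel group: R_p = 1.355 MΩ.
Node voltage V_A = V_DC · R_p/(R_s + R_p) = 31.0 × 0.04200 = 1.302 V.
I(R1) = V_A / R1 = 1.302/5.68 = 0.2292 µA.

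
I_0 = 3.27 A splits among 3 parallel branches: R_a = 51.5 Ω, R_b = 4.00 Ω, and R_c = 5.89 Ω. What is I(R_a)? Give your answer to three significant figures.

Conductances: ΣG = 1/51.5 + 1/4.00 + 1/5.89 = 0.4392 (1/Ω).
By the current-divider rule, I = I_0 · G_k/ΣG = 3.27 × 0.04421 = 0.1446 A.

I ≈ 0.145 A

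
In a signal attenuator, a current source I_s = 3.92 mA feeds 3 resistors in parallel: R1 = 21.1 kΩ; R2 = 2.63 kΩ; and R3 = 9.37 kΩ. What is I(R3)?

I ≈ 0.783 mA

ΣG = 1/21.1 + 1/2.63 + 1/9.37 = 0.5343.
Current divider: I(R3) = I_s · G_k/ΣG = 3.92 × (0.1067/0.5343) = 3.92 × 0.1997 = 0.7829 mA.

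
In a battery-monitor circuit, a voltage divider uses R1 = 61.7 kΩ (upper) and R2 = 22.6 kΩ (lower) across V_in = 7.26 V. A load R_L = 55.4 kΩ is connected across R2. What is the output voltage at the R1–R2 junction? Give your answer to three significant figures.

First combine the lower leg with the load: R2 ‖ R_L = 16.05 kΩ.
Then V_out = V_in · R2'/(R1 + R2') = 7.26 × 16.05/77.75 = 1.499 V.
(Unloaded it would be 1.95 V; the load pulls it down.)

V_out ≈ 1.50 V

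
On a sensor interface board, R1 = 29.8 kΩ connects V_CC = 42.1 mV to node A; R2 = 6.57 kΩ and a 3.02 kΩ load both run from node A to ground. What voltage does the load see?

V_out ≈ 2.73 mV

First combine the lower leg with the load: R2 ‖ R_L = 2.069 kΩ.
Voltage divider with the loaded lower leg: V_out = 42.1 × 2.069/(29.8 + 2.069) = 42.1 × 0.06492 = 2.733 mV.
(Unloaded it would be 7.61 mV; the load pulls it down.)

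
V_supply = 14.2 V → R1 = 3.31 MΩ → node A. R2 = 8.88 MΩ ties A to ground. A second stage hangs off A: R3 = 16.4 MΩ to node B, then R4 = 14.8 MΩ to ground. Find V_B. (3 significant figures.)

Looking into the second stage from A: R3 + R4 = 31.20 MΩ appears in parallel with R2.
R2 ‖ (R3+R4) = 6.913 MΩ.
First divider: V_A = V_supply · 6.913/(3.31 + 6.913) = 9.602 V.
Then the unloaded second divider: V_B = V_A × R4/(R3+R4) = 9.602 × 0.4744 = 4.555 V.

V_B ≈ 4.55 V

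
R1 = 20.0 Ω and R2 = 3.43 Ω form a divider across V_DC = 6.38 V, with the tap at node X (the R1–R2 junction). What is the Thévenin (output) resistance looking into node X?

Zeroing V_DC shorts the top of R1 to ground, so R_th = R1 ‖ R2 = 2.928 Ω.

R_th ≈ 2.93 Ω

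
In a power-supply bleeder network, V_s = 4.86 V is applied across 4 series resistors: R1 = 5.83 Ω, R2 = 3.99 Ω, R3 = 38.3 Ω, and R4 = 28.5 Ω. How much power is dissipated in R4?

P ≈ 0.115 W

The common current is I = 4.86/76.62 = 0.06343 A.
P = I²R = 0.004023 × 28.5 = 0.1147 W.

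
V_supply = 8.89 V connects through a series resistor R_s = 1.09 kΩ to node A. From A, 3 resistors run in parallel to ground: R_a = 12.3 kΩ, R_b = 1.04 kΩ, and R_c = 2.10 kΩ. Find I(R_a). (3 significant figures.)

I ≈ 0.272 mA

Combine the parallel branches: R_p = (1/12.3 + 1/1.04 + 1/2.10)⁻¹ = 0.6583 kΩ.
Node voltage V_A = V_supply · R_p/(R_s + R_p) = 8.89 × 0.3765 = 3.347 V.
Branch current I = V_A/R_a = 3.347/12.3 = 0.2722 mA.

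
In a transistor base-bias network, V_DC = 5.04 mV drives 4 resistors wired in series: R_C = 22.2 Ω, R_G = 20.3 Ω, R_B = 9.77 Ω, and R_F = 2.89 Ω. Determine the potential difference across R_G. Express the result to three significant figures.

V ≈ 1.85 mV

Total series resistance ΣR = 22.2 + 20.3 + 9.77 + 2.89 = 55.16 Ω.
V = V_DC · R/ΣR = 5.04 × 0.3680 = 1.855 mV.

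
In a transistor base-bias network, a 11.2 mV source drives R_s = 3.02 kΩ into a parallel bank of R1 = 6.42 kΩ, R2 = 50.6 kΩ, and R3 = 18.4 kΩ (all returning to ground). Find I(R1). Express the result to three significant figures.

I ≈ 1.03 µA

Parallel bank: R_p = 1/(1/6.42 + 1/50.6 + 1/18.4) = 4.350 kΩ.
Node voltage V_A = V_CC · R_p/(R_s + R_p) = 11.2 × 0.5902 = 6.611 mV.
I(R1) = V_A / R1 = 6.611/6.42 = 1.030 µA.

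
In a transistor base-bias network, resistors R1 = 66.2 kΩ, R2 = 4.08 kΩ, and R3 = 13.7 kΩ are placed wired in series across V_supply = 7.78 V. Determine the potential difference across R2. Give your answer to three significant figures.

V ≈ 0.378 V

Total series resistance ΣR = 66.2 + 4.08 + 13.7 = 83.98 kΩ.
Voltage divider: V = V_supply · (4.080 / 83.98) = 7.78 × 0.04858 = 0.3780 V.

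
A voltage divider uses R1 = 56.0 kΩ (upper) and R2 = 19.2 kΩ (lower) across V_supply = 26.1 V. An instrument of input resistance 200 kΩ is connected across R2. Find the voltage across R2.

V_out ≈ 6.22 V

R2 ‖ R_L = (19.2 × 200)/(19.2 + 200) = 17.52 kΩ.
Then V_out = V_supply · R2'/(R1 + R2') = 26.1 × 17.52/73.52 = 6.219 V.
(Unloaded it would be 6.66 V; the load pulls it down.)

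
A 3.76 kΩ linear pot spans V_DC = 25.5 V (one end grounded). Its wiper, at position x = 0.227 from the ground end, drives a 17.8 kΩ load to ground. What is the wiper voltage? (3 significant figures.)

Lower segment x·R_p = 0.8535 kΩ; upper segment (1−x)·R_p = 2.906 kΩ.
R_L loads the lower segment: effective lower R = 0.8145 kΩ.
Then V_out = V_DC · 0.8145/(2.906 + 0.8145) = 5.582 V.

V_out ≈ 5.58 V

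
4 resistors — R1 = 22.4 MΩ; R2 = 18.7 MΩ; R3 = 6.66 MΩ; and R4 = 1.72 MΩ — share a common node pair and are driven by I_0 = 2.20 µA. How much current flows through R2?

I ≈ 0.142 µA

ΣG = 1/22.4 + 1/18.7 + 1/6.66 + 1/1.72 = 0.8297.
Current divider: I(R2) = I_0 · G_k/ΣG = 2.20 × (0.05348/0.8297) = 2.20 × 0.06445 = 0.1418 µA.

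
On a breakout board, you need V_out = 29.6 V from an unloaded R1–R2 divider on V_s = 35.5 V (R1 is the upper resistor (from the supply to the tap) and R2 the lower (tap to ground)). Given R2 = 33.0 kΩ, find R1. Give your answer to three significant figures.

The divider ratio is R2/(R1+R2) = 29.6/35.5 = 0.8338.
R1 = R2·(1/k − 1) = 33.0 × 0.1993 = 6.578 kΩ.

R1 ≈ 6.58 kΩ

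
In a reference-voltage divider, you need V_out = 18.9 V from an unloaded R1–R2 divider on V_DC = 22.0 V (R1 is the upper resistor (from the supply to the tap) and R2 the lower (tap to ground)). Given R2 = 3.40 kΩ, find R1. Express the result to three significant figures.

The divider ratio is R2/(R1+R2) = 18.9/22.0 = 0.8591.
So R1 = R2 · (V_DC/V_out − 1) = 3.40 × (22.0/18.9 − 1) = 3.40 × 0.1640 = 0.5577 kΩ.

R1 ≈ 0.558 kΩ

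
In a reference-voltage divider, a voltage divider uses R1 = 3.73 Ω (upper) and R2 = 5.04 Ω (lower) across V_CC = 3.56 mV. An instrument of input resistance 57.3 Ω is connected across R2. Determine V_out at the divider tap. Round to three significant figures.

R2 ‖ R_L = (5.04 × 57.3)/(5.04 + 57.3) = 4.633 Ω.
Then V_out = V_CC · R2'/(R1 + R2') = 3.56 × 4.633/8.363 = 1.972 mV.
(Unloaded it would be 2.05 mV; the load pulls it down.)

V_out ≈ 1.97 mV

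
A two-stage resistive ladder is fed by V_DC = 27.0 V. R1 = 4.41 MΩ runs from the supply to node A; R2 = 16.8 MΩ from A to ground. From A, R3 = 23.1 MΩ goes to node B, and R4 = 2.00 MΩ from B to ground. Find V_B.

V_B ≈ 1.50 V

The second stage (R3 + R4 = 25.10 MΩ) loads node A in parallel with R2.
R2 ‖ (R3+R4) = 10.06 MΩ.
V_A = 27.0 × 10.06/(4.41 + 10.06) = 18.77 V.
Stage 2 is unloaded, so V_B = V_A · R4/(R3+R4) = 18.77 × 2.00/25.10 = 1.496 V.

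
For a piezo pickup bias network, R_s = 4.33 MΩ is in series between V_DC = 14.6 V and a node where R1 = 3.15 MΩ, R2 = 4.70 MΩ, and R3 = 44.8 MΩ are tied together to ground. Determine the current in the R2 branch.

I ≈ 0.916 µA

Parallel bank: R_p = 1/(1/3.15 + 1/4.70 + 1/44.8) = 1.810 MΩ.
V_A by voltage divider: V_A = 14.6 × 1.810/(4.33 + 1.810) = 4.304 V.
Branch current I = V_A/R2 = 4.304/4.70 = 0.9157 µA.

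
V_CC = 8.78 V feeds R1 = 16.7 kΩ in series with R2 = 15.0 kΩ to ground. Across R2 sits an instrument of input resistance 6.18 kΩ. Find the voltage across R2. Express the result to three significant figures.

The load sits in parallel with R2, giving an effective lower resistance R2' = R2·R_L/(R2+R_L) = 4.377 kΩ.
Then V_out = V_CC · R2'/(R1 + R2') = 8.78 × 4.377/21.08 = 1.823 V.
(Unloaded it would be 4.15 V; the load pulls it down.)

V_out ≈ 1.82 V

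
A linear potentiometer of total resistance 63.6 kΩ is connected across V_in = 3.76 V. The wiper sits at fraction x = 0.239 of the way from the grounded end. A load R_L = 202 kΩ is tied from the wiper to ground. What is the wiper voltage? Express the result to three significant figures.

Lower segment x·R_p = 15.20 kΩ; upper segment (1−x)·R_p = 48.40 kΩ.
R_L loads the lower segment: effective lower R = 14.14 kΩ.
Loaded-divider output: V_out = 3.76 × 0.2261 = 0.8500 V.
(Unloaded: V_out = x·V_in = 0.899 V.)

V_out ≈ 0.850 V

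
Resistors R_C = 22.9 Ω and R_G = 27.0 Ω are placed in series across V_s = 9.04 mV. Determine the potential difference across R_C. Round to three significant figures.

V ≈ 4.15 mV

Total series resistance ΣR = 22.9 + 27.0 = 49.90 Ω.
V = V_s · R/ΣR = 9.04 × 0.4589 = 4.149 mV.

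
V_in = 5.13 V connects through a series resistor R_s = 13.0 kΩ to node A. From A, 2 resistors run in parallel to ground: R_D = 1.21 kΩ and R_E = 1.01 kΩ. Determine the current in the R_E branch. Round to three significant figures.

I ≈ 0.206 mA

Equivalent of the parallel group: R_p = 0.5505 kΩ.
Node voltage V_A = V_in · R_p/(R_s + R_p) = 5.13 × 0.04063 = 0.2084 V.
I(R_E) = V_A / R_E = 0.2084/1.01 = 0.2063 mA.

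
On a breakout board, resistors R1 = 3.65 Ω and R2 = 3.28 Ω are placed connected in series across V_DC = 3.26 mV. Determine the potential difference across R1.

Total series resistance ΣR = 3.65 + 3.28 = 6.930 Ω.
Voltage divider: V = V_DC · (3.650 / 6.930) = 3.26 × 0.5267 = 1.717 mV.

V ≈ 1.72 mV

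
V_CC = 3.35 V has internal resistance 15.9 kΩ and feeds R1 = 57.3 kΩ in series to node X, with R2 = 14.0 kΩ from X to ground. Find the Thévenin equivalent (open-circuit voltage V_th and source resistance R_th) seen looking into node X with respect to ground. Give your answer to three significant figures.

R1' = 15.9 + 57.3 = 73.20 kΩ (source resistance + R1).
Open-circuit (no load on X): V_th = V_CC · R2/(R1' + R2) = 3.35 × 14.0/(73.20 + 14.0) = 0.5378 V.
Zeroing V_CC shorts the top of R1' to ground, so R_th = R1' ‖ R2 = 11.75 kΩ.

V_th ≈ 0.538 V, R_th ≈ 11.8 kΩ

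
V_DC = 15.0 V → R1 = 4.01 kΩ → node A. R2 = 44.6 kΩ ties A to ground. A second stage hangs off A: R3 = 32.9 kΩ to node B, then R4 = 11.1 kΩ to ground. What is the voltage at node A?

Looking into the second stage from A: R3 + R4 = 44.00 kΩ appears in parallel with R2.
Effective lower resistance at A: R2 ‖ 44.00 = 22.15 kΩ.
V_A = 15.0 × 22.15/(4.01 + 22.15) = 12.70 V.

V_A ≈ 12.7 V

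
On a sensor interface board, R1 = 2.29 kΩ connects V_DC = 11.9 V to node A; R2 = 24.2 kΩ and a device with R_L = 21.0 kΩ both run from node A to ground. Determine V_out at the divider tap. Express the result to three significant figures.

R2 ‖ R_L = (24.2 × 21.0)/(24.2 + 21.0) = 11.24 kΩ.
Then V_out = V_DC · R2'/(R1 + R2') = 11.9 × 11.24/13.53 = 9.886 V.

V_out ≈ 9.89 V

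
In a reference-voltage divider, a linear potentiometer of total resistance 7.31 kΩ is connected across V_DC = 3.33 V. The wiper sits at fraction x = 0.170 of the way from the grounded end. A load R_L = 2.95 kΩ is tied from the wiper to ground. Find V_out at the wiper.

The pot divides into 6.067 kΩ above the wiper and 1.243 kΩ below.
(x·R_p) ‖ R_L = 0.8744 kΩ.
V_out = 3.33 × 0.8744/(6.067 + 0.8744) = 0.4194 V.

V_out ≈ 0.419 V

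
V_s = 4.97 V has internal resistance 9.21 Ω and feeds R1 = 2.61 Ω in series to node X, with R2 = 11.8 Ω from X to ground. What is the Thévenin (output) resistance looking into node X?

R_th ≈ 5.90 Ω

R1' = 9.21 + 2.61 = 11.82 Ω (source resistance + R1).
Looking into X with the source shorted: R_th = R1'·R2/(R1'+R2) = 11.82 × 11.8/23.62 = 5.905 Ω.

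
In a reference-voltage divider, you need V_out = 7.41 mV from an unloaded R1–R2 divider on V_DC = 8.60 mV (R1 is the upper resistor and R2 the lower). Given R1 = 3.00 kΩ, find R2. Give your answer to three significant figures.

V_out/V_DC = R2/(R1+R2) = 0.8616.
Rearranging, R2 = R1·k/(1−k) = 3.00 × 6.227 = 18.68 kΩ.

R2 ≈ 18.7 kΩ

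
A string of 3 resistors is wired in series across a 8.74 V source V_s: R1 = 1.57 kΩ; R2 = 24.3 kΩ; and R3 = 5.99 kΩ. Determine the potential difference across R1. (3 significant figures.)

ΣR = 1.57 + 24.3 + 5.99 = 31.86 kΩ.
V = V_s · R/ΣR = 8.74 × 0.04928 = 0.4307 V.

V ≈ 0.431 V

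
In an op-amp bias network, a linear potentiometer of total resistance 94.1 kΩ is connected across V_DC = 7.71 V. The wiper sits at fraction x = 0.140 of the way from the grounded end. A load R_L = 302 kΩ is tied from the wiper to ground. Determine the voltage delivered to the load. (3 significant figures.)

V_out ≈ 1.04 V

Lower segment x·R_p = 13.17 kΩ; upper segment (1−x)·R_p = 80.93 kΩ.
Lower segment in parallel with the load: 13.17 ‖ 302 = 12.62 kΩ.
V_out = 7.71 × 12.62/(80.93 + 12.62) = 1.040 V.
(Unloaded: V_out = x·V_DC = 1.08 V.)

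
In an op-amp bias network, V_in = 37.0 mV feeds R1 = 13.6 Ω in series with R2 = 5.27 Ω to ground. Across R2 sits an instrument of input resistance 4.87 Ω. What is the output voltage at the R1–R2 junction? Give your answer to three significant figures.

First combine the lower leg with the load: R2 ‖ R_L = 2.531 Ω.
Voltage divider with the loaded lower leg: V_out = 37.0 × 2.531/(13.6 + 2.531) = 37.0 × 0.1569 = 5.806 mV.

V_out ≈ 5.81 mV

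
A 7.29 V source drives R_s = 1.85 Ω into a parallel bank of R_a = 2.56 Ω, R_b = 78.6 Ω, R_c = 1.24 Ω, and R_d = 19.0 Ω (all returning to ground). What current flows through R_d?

I ≈ 0.115 A

Parallel bank: R_p = 1/(1/2.56 + 1/78.6 + 1/1.24 + 1/19.0) = 0.7921 Ω.
V_A = 7.29 × 0.7921/2.642 = 2.186 V.
I(R_d) = V_A / R_d = 2.186/19.0 = 0.1150 A.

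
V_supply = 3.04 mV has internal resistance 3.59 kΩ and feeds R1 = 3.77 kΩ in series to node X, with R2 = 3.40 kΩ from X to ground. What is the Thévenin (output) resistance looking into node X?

R_th ≈ 2.33 kΩ

R1' = 3.59 + 3.77 = 7.360 kΩ (source resistance + R1).
With V_supply suppressed (replaced by a short), R_th = R1' ‖ R2 = (7.360 × 3.40)/(7.360 + 3.40) = 2.326 kΩ.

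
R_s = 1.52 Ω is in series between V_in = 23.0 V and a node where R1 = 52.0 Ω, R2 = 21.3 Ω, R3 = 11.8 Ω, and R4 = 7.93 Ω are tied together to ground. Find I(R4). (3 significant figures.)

I ≈ 2.04 A

Combine the parallel branches: R_p = (1/52.0 + 1/21.3 + 1/11.8 + 1/7.93)⁻¹ = 3.610 Ω.
V_A = 23.0 × 3.610/5.130 = 16.18 V.
I(R4) = V_A / R4 = 16.18/7.93 = 2.041 A.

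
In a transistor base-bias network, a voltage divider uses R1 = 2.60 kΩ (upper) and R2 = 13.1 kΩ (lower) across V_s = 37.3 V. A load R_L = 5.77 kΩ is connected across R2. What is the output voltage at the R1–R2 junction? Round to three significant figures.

V_out ≈ 22.6 V

The load sits in parallel with R2, giving an effective lower resistance R2' = R2·R_L/(R2+R_L) = 4.006 kΩ.
Voltage divider with the loaded lower leg: V_out = 37.3 × 4.006/(2.60 + 4.006) = 37.3 × 0.6064 = 22.62 V.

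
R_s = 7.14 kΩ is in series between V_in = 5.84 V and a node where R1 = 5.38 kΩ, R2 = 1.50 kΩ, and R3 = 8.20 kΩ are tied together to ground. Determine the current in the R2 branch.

I ≈ 0.489 mA

Equivalent of the parallel group: R_p = 1.026 kΩ.
Node voltage V_A = V_in · R_p/(R_s + R_p) = 5.84 × 0.1257 = 0.7339 V.
Branch current I = V_A/R2 = 0.7339/1.50 = 0.4892 mA.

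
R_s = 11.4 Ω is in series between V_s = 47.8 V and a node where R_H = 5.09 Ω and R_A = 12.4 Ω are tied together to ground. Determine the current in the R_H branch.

Combine the parallel branches: R_p = (1/5.09 + 1/12.4)⁻¹ = 3.609 Ω.
V_A by voltage divider: V_A = 47.8 × 3.609/(11.4 + 3.609) = 11.49 V.
I(R_H) = V_A / R_H = 11.49/5.09 = 2.258 A.
(Check via current divider: I_total = 3.185 A; share G_k/ΣG = 0.7090 → same result.)

I ≈ 2.26 A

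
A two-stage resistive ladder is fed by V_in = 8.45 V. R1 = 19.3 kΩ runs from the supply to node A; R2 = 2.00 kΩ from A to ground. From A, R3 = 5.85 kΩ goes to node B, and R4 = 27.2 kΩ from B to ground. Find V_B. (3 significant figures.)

V_B ≈ 0.619 V

Looking into the second stage from A: R3 + R4 = 33.05 kΩ appears in parallel with R2.
R2 ‖ (R3+R4) = 1.886 kΩ.
V_A = 8.45 × 1.886/(19.3 + 1.886) = 0.7522 V.
Then the unloaded second divider: V_B = V_A × R4/(R3+R4) = 0.7522 × 0.8230 = 0.6190 V.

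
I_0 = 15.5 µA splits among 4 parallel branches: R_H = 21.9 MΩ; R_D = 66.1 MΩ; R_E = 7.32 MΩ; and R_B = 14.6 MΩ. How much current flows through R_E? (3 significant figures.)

I ≈ 7.96 µA

ΣG = 1/21.9 + 1/66.1 + 1/7.32 + 1/14.6 = 0.2659.
By the current-divider rule, I = I_0 · G_k/ΣG = 15.5 × 0.5138 = 7.964 µA.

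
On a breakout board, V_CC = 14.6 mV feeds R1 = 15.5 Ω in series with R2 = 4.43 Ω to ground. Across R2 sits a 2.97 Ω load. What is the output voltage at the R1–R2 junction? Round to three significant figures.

V_out ≈ 1.50 mV

R2 ‖ R_L = (4.43 × 2.97)/(4.43 + 2.97) = 1.778 Ω.
Voltage divider with the loaded lower leg: V_out = 14.6 × 1.778/(15.5 + 1.778) = 14.6 × 0.1029 = 1.502 mV.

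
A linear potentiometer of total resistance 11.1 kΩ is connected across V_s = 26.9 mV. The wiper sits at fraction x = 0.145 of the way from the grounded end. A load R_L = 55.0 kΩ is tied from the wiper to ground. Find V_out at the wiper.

Split the track: R_lower = x·R_p = 1.609 kΩ, R_upper = (1−x)·R_p = 9.490 kΩ.
R_L loads the lower segment: effective lower R = 1.564 kΩ.
Loaded-divider output: V_out = 26.9 × 0.1415 = 3.805 mV.

V_out ≈ 3.81 mV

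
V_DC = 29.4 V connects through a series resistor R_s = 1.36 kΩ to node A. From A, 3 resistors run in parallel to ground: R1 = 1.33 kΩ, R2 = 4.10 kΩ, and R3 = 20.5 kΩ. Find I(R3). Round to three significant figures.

I ≈ 0.592 mA

Equivalent of the parallel group: R_p = 0.9573 kΩ.
V_A by voltage divider: V_A = 29.4 × 0.9573/(1.36 + 0.9573) = 12.15 V.
I(R3) = V_A / R3 = 12.15/20.5 = 0.5925 mA.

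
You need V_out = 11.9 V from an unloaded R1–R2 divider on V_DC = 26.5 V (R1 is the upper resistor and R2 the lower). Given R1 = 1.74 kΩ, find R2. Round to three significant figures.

V_out/V_DC = R2/(R1+R2) = 0.4491.
Rearranging, R2 = R1·k/(1−k) = 1.74 × 0.8151 = 1.418 kΩ.

R2 ≈ 1.42 kΩ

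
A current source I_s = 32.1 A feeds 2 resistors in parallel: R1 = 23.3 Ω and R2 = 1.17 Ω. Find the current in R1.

I ≈ 1.53 A

With just two branches, the current splits inversely with resistance.
So I = 32.1 × 1.17/24.47 = 1.535 A.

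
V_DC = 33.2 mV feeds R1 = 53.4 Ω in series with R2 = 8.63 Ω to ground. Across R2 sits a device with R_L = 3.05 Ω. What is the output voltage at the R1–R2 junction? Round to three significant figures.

V_out ≈ 1.34 mV

R2 ‖ R_L = (8.63 × 3.05)/(8.63 + 3.05) = 2.254 Ω.
Now apply the divider: V_out = 33.2 × 0.04049 = 1.344 mV.
(Unloaded it would be 4.62 mV; the load pulls it down.)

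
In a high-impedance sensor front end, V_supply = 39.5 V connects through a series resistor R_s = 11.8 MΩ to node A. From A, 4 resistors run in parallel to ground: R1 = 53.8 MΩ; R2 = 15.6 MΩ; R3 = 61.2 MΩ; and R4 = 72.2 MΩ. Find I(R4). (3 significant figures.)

Parallel bank: R_p = 1/(1/53.8 + 1/15.6 + 1/61.2 + 1/72.2) = 8.859 MΩ.
V_A = 39.5 × 8.859/20.66 = 16.94 V.
Branch current I = V_A/R4 = 16.94/72.2 = 0.2346 µA.
(Check via current divider: I_total = 1.912 µA; share G_k/ΣG = 0.1227 → same result.)

I ≈ 0.235 µA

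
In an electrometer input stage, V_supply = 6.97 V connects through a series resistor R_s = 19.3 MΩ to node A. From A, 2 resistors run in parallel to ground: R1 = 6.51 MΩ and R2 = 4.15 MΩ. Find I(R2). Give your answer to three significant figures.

I ≈ 0.195 µA

Parallel bank: R_p = 1/(1/6.51 + 1/4.15) = 2.534 MΩ.
Node voltage V_A = V_supply · R_p/(R_s + R_p) = 6.97 × 0.1161 = 0.8090 V.
I(R2) = V_A / R2 = 0.8090/4.15 = 0.1949 µA.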